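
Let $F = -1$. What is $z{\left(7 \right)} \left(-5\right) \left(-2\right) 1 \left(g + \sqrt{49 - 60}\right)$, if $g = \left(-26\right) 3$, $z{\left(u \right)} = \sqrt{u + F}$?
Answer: $10 \sqrt{6} \left(-78 + i \sqrt{11}\right) \approx -1910.6 + 81.24 i$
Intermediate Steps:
$z{\left(u \right)} = \sqrt{-1 + u}$ ($z{\left(u \right)} = \sqrt{u - 1} = \sqrt{-1 + u}$)
$g = -78$
$z{\left(7 \right)} \left(-5\right) \left(-2\right) 1 \left(g + \sqrt{49 - 60}\right) = \sqrt{-1 + 7} \left(-5\right) \left(-2\right) 1 \left(-78 + \sqrt{49 - 60}\right) = \sqrt{6} \cdot 10 \cdot 1 \left(-78 + \sqrt{-11}\right) = \sqrt{6} \cdot 10 \left(-78 + i \sqrt{11}\right) = 10 \sqrt{6} \left(-78 + i \sqrt{11}\right)$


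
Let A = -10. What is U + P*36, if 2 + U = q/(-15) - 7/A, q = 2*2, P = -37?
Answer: -40007/30 ≈ -1333.6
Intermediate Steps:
q = 4
U = -47/30 (U = -2 + (4/(-15) - 7/(-10)) = -2 + (4*(-1/15) - 7*(-⅒)) = -2 + (-4/15 + 7/10) = -2 + 13/30 = -47/30 ≈ -1.5667)
U + P*36 = -47/30 - 37*36 = -47/30 - 1332 = -40007/30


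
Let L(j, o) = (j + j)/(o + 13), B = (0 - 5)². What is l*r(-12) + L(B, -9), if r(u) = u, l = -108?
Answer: 2617/2 ≈ 1308.5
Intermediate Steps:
B = 25 (B = (-5)² = 25)
L(j, o) = 2*j/(13 + o) (L(j, o) = (2*j)/(13 + o) = 2*j/(13 + o))
l*r(-12) + L(B, -9) = -108*(-12) + 2*25/(13 - 9) = 1296 + 2*25/4 = 1296 + 2*25*(¼) = 1296 + 25/2 = 2617/2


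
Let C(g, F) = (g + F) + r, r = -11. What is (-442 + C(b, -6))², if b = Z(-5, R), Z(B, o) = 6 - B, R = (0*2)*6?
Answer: 200704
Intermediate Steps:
R = 0 (R = 0*6 = 0)
b = 11 (b = 6 - 1*(-5) = 6 + 5 = 11)
C(g, F) = -11 + F + g (C(g, F) = (g + F) - 11 = (F + g) - 11 = -11 + F + g)
(-442 + C(b, -6))² = (-442 + (-11 - 6 + 11))² = (-442 - 6)² = (-448)² = 200704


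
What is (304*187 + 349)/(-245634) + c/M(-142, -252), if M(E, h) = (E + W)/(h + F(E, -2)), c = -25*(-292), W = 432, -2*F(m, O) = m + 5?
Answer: -32905561183/7123386 ≈ -4619.4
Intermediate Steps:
F(m, O) = -5/2 - m/2 (F(m, O) = -(m + 5)/2 = -(5 + m)/2 = -5/2 - m/2)
c = 7300
M(E, h) = (432 + E)/(-5/2 + h - E/2) (M(E, h) = (E + 432)/(h + (-5/2 - E/2)) = (432 + E)/(-5/2 + h - E/2))
(304*187 + 349)/(-245634) + c/M(-142, -252) = (304*187 + 349)/(-245634) + 7300/((2*(432 - 142)/(-5 - 1*(-142) + 2*(-252)))) = (56848 + 349)*(-1/245634) + 7300/((2*290/(-5 + 142 - 504))) = 57197*(-1/245634) + 7300/((2*290/(-367))) = -57197/245634 + 7300/((2*(-1/367)*290)) = -57197/245634 + 7300/(-580/367) = -57197/245634 + 7300*(-367/580) = -57197/245634 - 133955/29 = -32905561183/7123386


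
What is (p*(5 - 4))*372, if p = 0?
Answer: 0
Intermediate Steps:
(p*(5 - 4))*372 = (0*(5 - 4))*372 = (0*1)*372 = 0*372 = 0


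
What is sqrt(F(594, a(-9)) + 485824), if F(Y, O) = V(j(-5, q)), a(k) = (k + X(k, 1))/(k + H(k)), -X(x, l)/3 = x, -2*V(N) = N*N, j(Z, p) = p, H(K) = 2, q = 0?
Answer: 8*sqrt(7591) ≈ 697.01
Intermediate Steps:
V(N) = -N**2/2 (V(N) = -N*N/2 = -N**2/2)
X(x, l) = -3*x
a(k) = -2*k/(2 + k) (a(k) = (k - 3*k)/(k + 2) = (-2*k)/(2 + k) = -2*k/(2 + k))
F(Y, O) = 0 (F(Y, O) = -1/2*0**2 = -1/2*0 = 0)
sqrt(F(594, a(-9)) + 485824) = sqrt(0 + 485824) = sqrt(485824) = 8*sqrt(7591)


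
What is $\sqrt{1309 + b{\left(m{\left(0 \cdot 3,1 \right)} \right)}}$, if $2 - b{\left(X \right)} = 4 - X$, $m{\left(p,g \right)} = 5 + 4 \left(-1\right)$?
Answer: $2 \sqrt{327} \approx 36.166$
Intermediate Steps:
$m{\left(p,g \right)} = 1$ ($m{\left(p,g \right)} = 5 - 4 = 1$)
$b{\left(X \right)} = -2 + X$ ($b{\left(X \right)} = 2 - \left(4 - X\right) = 2 + \left(-4 + X\right) = -2 + X$)
$\sqrt{1309 + b{\left(m{\left(0 \cdot 3,1 \right)} \right)}} = \sqrt{1309 + \left(-2 + 1\right)} = \sqrt{1309 - 1} = \sqrt{1308} = 2 \sqrt{327}$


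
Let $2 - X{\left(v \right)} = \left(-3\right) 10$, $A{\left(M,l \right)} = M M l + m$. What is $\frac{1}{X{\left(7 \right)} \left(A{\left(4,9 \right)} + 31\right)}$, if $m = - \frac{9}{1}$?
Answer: $\frac{1}{5312} \approx 0.00018825$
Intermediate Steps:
$m = -9$ ($m = - 9 \cdot 1 = \left(-1\right) 9 = -9$)
$A{\left(M,l \right)} = -9 + l M^{2}$ ($A{\left(M,l \right)} = M M l - 9 = M^{2} l - 9 = l M^{2} - 9 = -9 + l M^{2}$)
$X{\left(v \right)} = 32$ ($X{\left(v \right)} = 2 - \left(-3\right) 10 = 2 - -30 = 2 + 30 = 32$)
$\frac{1}{X{\left(7 \right)} \left(A{\left(4,9 \right)} + 31\right)} = \frac{1}{32 \left(\left(-9 + 9 \cdot 4^{2}\right) + 31\right)} = \frac{1}{32 \left(\left(-9 + 9 \cdot 16\right) + 31\right)} = \frac{1}{32 \left(\left(-9 + 144\right) + 31\right)} = \frac{1}{32 \left(135 + 31\right)} = \frac{1}{32 \cdot 166} = \frac{1}{5312}$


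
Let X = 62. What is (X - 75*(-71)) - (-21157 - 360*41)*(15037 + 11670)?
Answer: 959240706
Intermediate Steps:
(X - 75*(-71)) - (-21157 - 360*41)*(15037 + 11670) = (62 - 75*(-71)) - (-21157 - 360*41)*(15037 + 11670) = (62 + 5325) - (-21157 - 14760)*26707 = 5387 - (-35917)*26707 = 5387 - 1*(-959235319) = 5387 + 959235319 = 959240706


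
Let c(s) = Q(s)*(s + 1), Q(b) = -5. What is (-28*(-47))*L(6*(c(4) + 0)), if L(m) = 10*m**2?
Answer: 296100000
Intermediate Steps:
c(s) = -5 - 5*s (c(s) = -5*(s + 1) = -5*(1 + s) = -5 - 5*s)
(-28*(-47))*L(6*(c(4) + 0)) = (-28*(-47))*(10*(6*((-5 - 5*4) + 0))**2) = 1316*(10*(6*((-5 - 20) + 0))**2) = 1316*(10*(6*(-25 + 0))**2) = 1316*(10*(6*(-25))**2) = 1316*(10*(-150)**2) = 1316*(10*22500) = 1316*225000 = 296100000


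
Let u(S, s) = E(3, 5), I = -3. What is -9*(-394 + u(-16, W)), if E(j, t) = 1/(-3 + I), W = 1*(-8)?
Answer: 7095/2 ≈ 3547.5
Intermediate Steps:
W = -8
E(j, t) = -1/6 (E(j, t) = 1/(-3 - 3) = 1/(-6) = -1/6)
u(S, s) = -1/6
-9*(-394 + u(-16, W)) = -9*(-394 - 1/6) = -9*(-2365/6) = 7095/2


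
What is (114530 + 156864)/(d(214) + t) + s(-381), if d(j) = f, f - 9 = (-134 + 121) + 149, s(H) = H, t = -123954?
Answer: -47442623/123809 ≈ -383.19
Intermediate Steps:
f = 145 (f = 9 + ((-134 + 121) + 149) = 9 + (-13 + 149) = 9 + 136 = 145)
d(j) = 145
(114530 + 156864)/(d(214) + t) + s(-381) = (114530 + 156864)/(145 - 123954) - 381 = 271394/(-123809) - 381 = 271394*(-1/123809) - 381 = -271394/123809 - 381 = -47442623/123809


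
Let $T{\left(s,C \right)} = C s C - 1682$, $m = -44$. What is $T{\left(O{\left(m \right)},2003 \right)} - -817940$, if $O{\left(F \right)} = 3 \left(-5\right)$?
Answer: $-59363877$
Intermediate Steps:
$O{\left(F \right)} = -15$
$T{\left(s,C \right)} = -1682 + s C^{2}$ ($T{\left(s,C \right)} = s C^{2} - 1682 = -1682 + s C^{2}$)
$T{\left(O{\left(m \right)},2003 \right)} - -817940 = \left(-1682 - 15 \cdot 2003^{2}\right) - -817940 = \left(-1682 - 60180135\right) + 817940 = -60181817 + 817940 = -59363877$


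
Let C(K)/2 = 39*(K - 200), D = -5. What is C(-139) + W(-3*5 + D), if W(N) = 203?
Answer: -26239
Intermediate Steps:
C(K) = -15600 + 78*K (C(K) = 2*(39*(K - 200)) = 2*(39*(-200 + K)) = 2*(-7800 + 39*K) = -15600 + 78*K)
C(-139) + W(-3*5 + D) = (-15600 + 78*(-139)) + 203 = (-15600 - 10842) + 203 = -26442 + 203 = -26239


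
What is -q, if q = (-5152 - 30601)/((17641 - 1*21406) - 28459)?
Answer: -35753/32224 ≈ -1.1095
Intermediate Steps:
q = 35753/32224 (q = -35753/((17641 - 21406) - 28459) = -35753/(-3765 - 28459) = -35753/(-32224) = -35753*(-1/32224) = 35753/32224 ≈ 1.1095)
-q = -1*35753/32224 = -35753/32224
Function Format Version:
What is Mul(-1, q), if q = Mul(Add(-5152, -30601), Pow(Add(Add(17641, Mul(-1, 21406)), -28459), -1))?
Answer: Rational(-35753, 32224) ≈ -1.1095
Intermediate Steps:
q = Rational(35753, 32224) (q = Mul(-35753, Pow(Add(Add(17641, -21406), -28459), -1)) = Mul(-35753, Pow(Add(-3765, -28459), -1)) = Mul(-35753, Pow(-32224, -1)) = Mul(-35753, Rational(-1, 32224)) = Rational(35753, 32224) ≈ 1.1095)
Mul(-1, q) = Mul(-1, Rational(35753, 32224)) = Rational(-35753, 32224)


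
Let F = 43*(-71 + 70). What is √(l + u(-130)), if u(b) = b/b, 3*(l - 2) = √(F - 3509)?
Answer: √(27 + 12*I*√222)/3 ≈ 3.3979 + 2.9233*I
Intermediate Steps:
F = -43 (F = 43*(-1) = -43)
l = 2 + 4*I*√222/3 (l = 2 + √(-43 - 3509)/3 = 2 + √(-3552)/3 = 2 + (4*I*√222)/3 = 2 + 4*I*√222/3 ≈ 2.0 + 19.866*I)
u(b) = 1
√(l + u(-130)) = √((2 + 4*I*√222/3) + 1) = √(3 + 4*I*√222/3)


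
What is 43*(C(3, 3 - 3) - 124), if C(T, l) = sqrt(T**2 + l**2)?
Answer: -5203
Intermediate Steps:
43*(C(3, 3 - 3) - 124) = 43*(sqrt(3**2 + (3 - 3)**2) - 124) = 43*(sqrt(9 + 0**2) - 124) = 43*(sqrt(9 + 0) - 124) = 43*(sqrt(9) - 124) = 43*(3 - 124) = 43*(-121) = -5203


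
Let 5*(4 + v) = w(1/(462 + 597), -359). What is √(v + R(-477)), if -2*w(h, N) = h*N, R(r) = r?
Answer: I*√53939434290/10590 ≈ 21.931*I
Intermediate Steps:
w(h, N) = -N*h/2 (w(h, N) = -h*N/2 = -N*h/2)
v = -42001/10590 (v = -4 + (-½*(-359)/(462 + 597))/5 = -4 + (-½*(-359)/1059)/5 = -4 + (-½*(-359)*1/1059)/5 = -4 + (⅕)*(359/2118) = -4 + 359/10590 = -42001/10590 ≈ -3.9661)
√(v + R(-477)) = √(-42001/10590 - 477) = √(-5093431/10590) = I*√53939434290/10590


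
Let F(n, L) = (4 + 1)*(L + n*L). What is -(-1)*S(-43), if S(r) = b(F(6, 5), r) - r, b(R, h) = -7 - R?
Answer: -139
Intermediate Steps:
F(n, L) = 5*L + 5*L*n (F(n, L) = 5*(L + L*n) = 5*L + 5*L*n)
S(r) = -182 - r (S(r) = (-7 - 5*5*(1 + 6)) - r = (-7 - 5*5*7) - r = (-7 - 1*175) - r = (-7 - 175) - r = -182 - r)
-(-1)*S(-43) = -(-1)*(-182 - 1*(-43)) = -(-1)*(-182 + 43) = -(-1)*(-139) = -1*139 = -139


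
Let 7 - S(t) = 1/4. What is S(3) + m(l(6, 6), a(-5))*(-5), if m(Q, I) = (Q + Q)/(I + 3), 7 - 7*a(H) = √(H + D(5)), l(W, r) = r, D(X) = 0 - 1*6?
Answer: 3*(-308*I + 9*√11)/(4*(√11 + 28*I)) ≈ -8.0424 - 1.7522*I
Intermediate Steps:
D(X) = -6 (D(X) = 0 - 6 = -6)
S(t) = 27/4 (S(t) = 7 - 1/4 = 7 - 1*¼ = 7 - ¼ = 27/4)
a(H) = 1 - √(-6 + H)/7 (a(H) = 1 - √(H - 6)/7 = 1 - √(-6 + H)/7)
m(Q, I) = 2*Q/(3 + I) (m(Q, I) = (2*Q)/(3 + I) = 2*Q/(3 + I))
S(3) + m(l(6, 6), a(-5))*(-5) = 27/4 + (2*6/(3 + (1 - √(-6 - 5)/7)))*(-5) = 27/4 + (2*6/(3 + (1 - I*√11/7)))*(-5) = 27/4 + (2*6/(4 - I*√11/7))*(-5) = 27/4 + (12/(4 - I*√11/7))*(-5) = 27/4 - 60/(4 - I*√11/7)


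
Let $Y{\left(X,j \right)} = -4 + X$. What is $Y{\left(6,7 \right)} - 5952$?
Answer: $-5950$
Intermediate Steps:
$Y{\left(6,7 \right)} - 5952 = \left(-4 + 6\right) - 5952 = 2 - 5952 = -5950$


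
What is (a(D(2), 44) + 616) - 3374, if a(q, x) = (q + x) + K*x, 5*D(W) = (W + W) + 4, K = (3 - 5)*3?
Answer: -14882/5 ≈ -2976.4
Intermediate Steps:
K = -6 (K = -2*3 = -6)
D(W) = ⅘ + 2*W/5 (D(W) = ((W + W) + 4)/5 = (2*W + 4)/5 = (4 + 2*W)/5 = ⅘ + 2*W/5)
a(q, x) = q - 5*x (a(q, x) = (q + x) - 6*x = q - 5*x)
(a(D(2), 44) + 616) - 3374 = (((⅘ + (⅖)*2) - 5*44) + 616) - 3374 = (((⅘ + ⅘) - 220) + 616) - 3374 = ((8/5 - 220) + 616) - 3374 = (-1092/5 + 616) - 3374 = 1988/5 - 3374 = -14882/5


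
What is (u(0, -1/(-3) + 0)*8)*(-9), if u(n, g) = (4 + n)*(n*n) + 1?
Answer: -72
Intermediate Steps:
u(n, g) = 1 + n²*(4 + n) (u(n, g) = (4 + n)*n² + 1 = n²*(4 + n) + 1 = 1 + n²*(4 + n))
(u(0, -1/(-3) + 0)*8)*(-9) = ((1 + 0³ + 4*0²)*8)*(-9) = ((1 + 0 + 4*0)*8)*(-9) = ((1 + 0 + 0)*8)*(-9) = (1*8)*(-9) = 8*(-9) = -72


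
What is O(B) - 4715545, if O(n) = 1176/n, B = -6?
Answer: -4715741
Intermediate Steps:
O(B) - 4715545 = 1176/(-6) - 4715545 = 1176*(-⅙) - 4715545 = -196 - 4715545 = -4715741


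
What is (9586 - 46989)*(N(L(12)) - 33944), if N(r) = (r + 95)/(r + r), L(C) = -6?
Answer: 15238618051/12 ≈ 1.2699e+9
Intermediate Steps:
N(r) = (95 + r)/(2*r) (N(r) = (95 + r)/((2*r)) = (95 + r)*(1/(2*r)) = (95 + r)/(2*r))
(9586 - 46989)*(N(L(12)) - 33944) = (9586 - 46989)*((½)*(95 - 6)/(-6) - 33944) = -37403*((½)*(-⅙)*89 - 33944) = -37403*(-89/12 - 33944) = -37403*(-407417/12) = 15238618051/12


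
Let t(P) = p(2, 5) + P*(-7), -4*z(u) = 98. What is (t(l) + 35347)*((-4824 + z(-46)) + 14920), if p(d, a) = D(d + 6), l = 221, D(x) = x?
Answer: 340497272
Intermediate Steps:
z(u) = -49/2 (z(u) = -¼*98 = -49/2)
p(d, a) = 6 + d (p(d, a) = d + 6 = 6 + d)
t(P) = 8 - 7*P (t(P) = (6 + 2) + P*(-7) = 8 - 7*P)
(t(l) + 35347)*((-4824 + z(-46)) + 14920) = ((8 - 7*221) + 35347)*((-4824 - 49/2) + 14920) = ((8 - 1547) + 35347)*(-9697/2 + 14920) = (-1539 + 35347)*(20143/2) = 33808*(20143/2) = 340497272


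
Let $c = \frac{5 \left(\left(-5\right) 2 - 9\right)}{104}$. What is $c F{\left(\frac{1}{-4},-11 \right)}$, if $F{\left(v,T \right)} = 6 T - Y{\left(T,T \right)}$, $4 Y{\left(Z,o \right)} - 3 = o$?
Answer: $\frac{760}{13} \approx 58.462$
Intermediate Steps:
$Y{\left(Z,o \right)} = \frac{3}{4} + \frac{o}{4}$
$c = - \frac{95}{104}$ ($c = 5 \left(-10 - 9\right) \frac{1}{104} = 5 \left(-19\right) \frac{1}{104} = \left(-95\right) \frac{1}{104} = - \frac{95}{104} \approx -0.91346$)
$F{\left(v,T \right)} = - \frac{3}{4} + \frac{23 T}{4}$ ($F{\left(v,T \right)} = 6 T - \left(\frac{3}{4} + \frac{T}{4}\right) = - \frac{3}{4} + \frac{23 T}{4}$)
$c F{\left(\frac{1}{-4},-11 \right)} = - \frac{95 \left(- \frac{3}{4} + \frac{23}{4} \left(-11\right)\right)}{104} = - \frac{95 \left(- \frac{3}{4} - \frac{253}{4}\right)}{104} = \left(- \frac{95}{104}\right) \left(-64\right) = \frac{760}{13}$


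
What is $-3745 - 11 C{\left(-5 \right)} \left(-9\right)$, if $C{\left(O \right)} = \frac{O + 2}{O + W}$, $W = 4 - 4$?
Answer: $- \frac{18428}{5} \approx -3685.6$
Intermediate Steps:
$W = 0$ ($W = 4 - 4 = 0$)
$C{\left(O \right)} = \frac{2 + O}{O}$ ($C{\left(O \right)} = \frac{O + 2}{O + 0} = \frac{2 + O}{O}$)
$-3745 - 11 C{\left(-5 \right)} \left(-9\right) = -3745 - 11 \frac{2 - 5}{-5} \left(-9\right) = -3745 - 11 \left(\left(- \frac{1}{5}\right) \left(-3\right)\right) \left(-9\right) = -3745 - 11 \cdot \frac{3}{5} \left(-9\right) = -3745 - \frac{33}{5} \left(-9\right) = -3745 - - \frac{297}{5} = -3745 + \frac{297}{5} = - \frac{18428}{5}$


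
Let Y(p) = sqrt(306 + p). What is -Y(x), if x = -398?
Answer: -2*I*sqrt(23) ≈ -9.5917*I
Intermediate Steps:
-Y(x) = -sqrt(306 - 398) = -sqrt(-92) = -2*I*sqrt(23)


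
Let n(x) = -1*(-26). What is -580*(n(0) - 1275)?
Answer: 724420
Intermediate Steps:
n(x) = 26
-580*(n(0) - 1275) = -580*(26 - 1275) = -580*(-1249) = 724420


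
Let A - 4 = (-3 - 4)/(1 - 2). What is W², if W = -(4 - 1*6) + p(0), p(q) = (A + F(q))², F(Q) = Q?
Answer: 15129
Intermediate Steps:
A = 11 (A = 4 + (-3 - 4)/(1 - 2) = 4 - 7/(-1) = 4 - 7*(-1) = 4 + 7 = 11)
p(q) = (11 + q)²
W = 123 (W = -(4 - 1*6) + (11 + 0)² = -(4 - 6) + 11² = -1*(-2) + 121 = 2 + 121 = 123)
W² = 123² = 15129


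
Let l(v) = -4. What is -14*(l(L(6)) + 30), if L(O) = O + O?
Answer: -364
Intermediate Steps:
L(O) = 2*O
-14*(l(L(6)) + 30) = -14*(-4 + 30) = -14*26 = -364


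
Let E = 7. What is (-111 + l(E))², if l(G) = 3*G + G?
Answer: 6889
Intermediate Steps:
l(G) = 4*G
(-111 + l(E))² = (-111 + 4*7)² = (-111 + 28)² = (-83)² = 6889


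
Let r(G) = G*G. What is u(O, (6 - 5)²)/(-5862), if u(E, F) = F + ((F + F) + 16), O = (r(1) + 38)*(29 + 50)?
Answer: -19/5862 ≈ -0.0032412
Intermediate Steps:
r(G) = G²
O = 3081 (O = (1² + 38)*(29 + 50) = (1 + 38)*79 = 39*79 = 3081)
u(E, F) = 16 + 3*F (u(E, F) = F + (2*F + 16) = F + (16 + 2*F) = 16 + 3*F)
u(O, (6 - 5)²)/(-5862) = (16 + 3*(6 - 5)²)/(-5862) = (16 + 3*1²)*(-1/5862) = (16 + 3*1)*(-1/5862) = (16 + 3)*(-1/5862) = 19*(-1/5862) = -19/5862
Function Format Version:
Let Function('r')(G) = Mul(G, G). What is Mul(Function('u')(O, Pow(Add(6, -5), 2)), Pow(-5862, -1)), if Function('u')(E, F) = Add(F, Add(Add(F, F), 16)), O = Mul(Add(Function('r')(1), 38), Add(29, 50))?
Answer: Rational(-19, 5862) ≈ -0.0032412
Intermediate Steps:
Function('r')(G) = Pow(G, 2)
O = 3081 (O = Mul(Add(Pow(1, 2), 38), Add(29, 50)) = Mul(Add(1, 38), 79) = Mul(39, 79) = 3081)
Function('u')(E, F) = Add(16, Mul(3, F)) (Function('u')(E, F) = Add(F, Add(Mul(2, F), 16)) = Add(F, Add(16, Mul(2, F))) = Add(16, Mul(3, F)))
Mul(Function('u')(O, Pow(Add(6, -5), 2)), Pow(-5862, -1)) = Mul(Add(16, Mul(3, Pow(Add(6, -5), 2))), Pow(-5862, -1)) = Mul(Add(16, Mul(3, Pow(1, 2))), Rational(-1, 5862)) = Mul(Add(16, Mul(3, 1)), Rational(-1, 5862)) = Mul(Add(16, 3), Rational(-1, 5862)) = Mul(19, Rational(-1, 5862)) = Rational(-19, 5862)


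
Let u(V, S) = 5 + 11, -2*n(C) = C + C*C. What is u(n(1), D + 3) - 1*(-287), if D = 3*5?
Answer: 303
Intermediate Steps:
D = 15
n(C) = -C/2 - C**2/2 (n(C) = -(C + C*C)/2 = -(C + C**2)/2 = -C/2 - C**2/2)
u(V, S) = 16
u(n(1), D + 3) - 1*(-287) = 16 - 1*(-287) = 16 + 287 = 303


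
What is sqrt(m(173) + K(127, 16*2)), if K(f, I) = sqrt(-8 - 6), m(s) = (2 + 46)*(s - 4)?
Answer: sqrt(8112 + I*sqrt(14)) ≈ 90.067 + 0.0208*I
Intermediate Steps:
m(s) = -192 + 48*s (m(s) = 48*(-4 + s) = -192 + 48*s)
K(f, I) = I*sqrt(14) (K(f, I) = sqrt(-14) = I*sqrt(14))
sqrt(m(173) + K(127, 16*2)) = sqrt((-192 + 48*173) + I*sqrt(14)) = sqrt((-192 + 8304) + I*sqrt(14)) = sqrt(8112 + I*sqrt(14))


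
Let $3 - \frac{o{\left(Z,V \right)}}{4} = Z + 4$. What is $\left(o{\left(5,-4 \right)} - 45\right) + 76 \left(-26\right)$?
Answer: $-2045$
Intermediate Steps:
$o{\left(Z,V \right)} = -4 - 4 Z$ ($o{\left(Z,V \right)} = 12 - 4 \left(Z + 4\right) = 12 - 4 \left(4 + Z\right) = 12 - \left(16 + 4 Z\right) = -4 - 4 Z$)
$\left(o{\left(5,-4 \right)} - 45\right) + 76 \left(-26\right) = \left(\left(-4 - 20\right) - 45\right) + 76 \left(-26\right) = \left(\left(-4 - 20\right) - 45\right) - 1976 = \left(-24 - 45\right) - 1976 = -69 - 1976 = -2045$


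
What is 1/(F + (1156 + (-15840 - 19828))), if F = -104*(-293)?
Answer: -1/4040 ≈ -0.00024752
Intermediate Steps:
F = 30472
1/(F + (1156 + (-15840 - 19828))) = 1/(30472 + (1156 + (-15840 - 19828))) = 1/(30472 + (1156 - 35668)) = 1/(30472 - 34512) = 1/(-4040) = -1/4040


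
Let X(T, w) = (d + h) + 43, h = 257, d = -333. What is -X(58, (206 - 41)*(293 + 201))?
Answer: 33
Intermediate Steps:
X(T, w) = -33 (X(T, w) = (-333 + 257) + 43 = -76 + 43 = -33)
-X(58, (206 - 41)*(293 + 201)) = -1*(-33) = 33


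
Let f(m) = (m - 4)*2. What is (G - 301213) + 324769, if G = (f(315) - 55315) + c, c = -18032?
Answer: -49169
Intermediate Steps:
f(m) = -8 + 2*m (f(m) = (-4 + m)*2 = -8 + 2*m)
G = -72725 (G = ((-8 + 2*315) - 55315) - 18032 = ((-8 + 630) - 55315) - 18032 = (622 - 55315) - 18032 = -54693 - 18032 = -72725)
(G - 301213) + 324769 = (-72725 - 301213) + 324769 = -373938 + 324769 = -49169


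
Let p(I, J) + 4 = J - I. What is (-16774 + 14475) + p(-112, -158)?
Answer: -2349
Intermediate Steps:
p(I, J) = -4 + J - I (p(I, J) = -4 + (J - I) = -4 + J - I)
(-16774 + 14475) + p(-112, -158) = (-16774 + 14475) + (-4 - 158 - 1*(-112)) = -2299 + (-4 - 158 + 112) = -2299 - 50 = -2349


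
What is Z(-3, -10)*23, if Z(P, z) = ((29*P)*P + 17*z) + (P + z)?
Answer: 1794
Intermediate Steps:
Z(P, z) = P + 18*z + 29*P² (Z(P, z) = (29*P² + 17*z) + (P + z) = (17*z + 29*P²) + (P + z) = P + 18*z + 29*P²)
Z(-3, -10)*23 = (-3 + 18*(-10) + 29*(-3)²)*23 = (-3 - 180 + 29*9)*23 = (-3 - 180 + 261)*23 = 78*23 = 1794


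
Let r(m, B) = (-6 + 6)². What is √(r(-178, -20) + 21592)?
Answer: 2*√5398 ≈ 146.94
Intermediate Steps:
r(m, B) = 0 (r(m, B) = 0² = 0)
√(r(-178, -20) + 21592) = √(0 + 21592) = √21592 = 2*√5398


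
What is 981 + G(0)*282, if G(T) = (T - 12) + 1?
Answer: -2121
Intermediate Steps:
G(T) = -11 + T (G(T) = (-12 + T) + 1 = -11 + T)
981 + G(0)*282 = 981 + (-11 + 0)*282 = 981 - 11*282 = 981 - 3102 = -2121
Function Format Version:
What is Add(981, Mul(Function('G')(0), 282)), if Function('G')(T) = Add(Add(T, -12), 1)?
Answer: -2121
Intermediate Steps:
Function('G')(T) = Add(-11, T) (Function('G')(T) = Add(Add(-12, T), 1) = Add(-11, T))
Add(981, Mul(Function('G')(0), 282)) = Add(981, Mul(Add(-11, 0), 282)) = Add(981, Mul(-11, 282)) = Add(981, -3102) = -2121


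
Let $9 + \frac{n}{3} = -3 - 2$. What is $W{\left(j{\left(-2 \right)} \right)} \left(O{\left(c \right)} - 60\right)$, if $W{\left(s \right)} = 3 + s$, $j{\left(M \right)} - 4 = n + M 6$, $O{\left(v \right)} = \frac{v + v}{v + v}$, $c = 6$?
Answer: $2773$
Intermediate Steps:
$n = -42$ ($n = -27 + 3 \left(-3 - 2\right) = -27 + 3 \left(-5\right) = -27 - 15 = -42$)
$O{\left(v \right)} = 1$ ($O{\left(v \right)} = \frac{2 v}{2 v} = 2 v \frac{1}{2 v} = 1$)
$j{\left(M \right)} = -38 + 6 M$ ($j{\left(M \right)} = 4 + \left(-42 + M 6\right) = 4 + \left(-42 + 6 M\right) = -38 + 6 M$)
$W{\left(j{\left(-2 \right)} \right)} \left(O{\left(c \right)} - 60\right) = \left(3 + \left(-38 + 6 \left(-2\right)\right)\right) \left(1 - 60\right) = \left(3 - 50\right) \left(-59\right) = \left(-47\right) \left(-59\right) = 2773$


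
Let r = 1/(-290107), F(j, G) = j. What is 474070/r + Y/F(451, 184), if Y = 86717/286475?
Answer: -17769039437788648533/129200225 ≈ -1.3753e+11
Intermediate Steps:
Y = 86717/286475 (Y = 86717*(1/286475) = 86717/286475 ≈ 0.30270)
r = -1/290107 ≈ -3.4470e-6
474070/r + Y/F(451, 184) = 474070/(-1/290107) + (86717/286475)/451 = 474070*(-290107) + (86717/286475)*(1/451) = -137531025490 + 86717/129200225 = -17769039437788648533/129200225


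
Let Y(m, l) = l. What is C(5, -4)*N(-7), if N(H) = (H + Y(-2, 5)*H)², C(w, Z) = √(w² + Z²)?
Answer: 1764*√41 ≈ 11295.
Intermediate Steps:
C(w, Z) = √(Z² + w²)
N(H) = 36*H² (N(H) = (H + 5*H)² = (6*H)² = 36*H²)
C(5, -4)*N(-7) = √((-4)² + 5²)*(36*(-7)²) = √(16 + 25)*(36*49) = √41*1764 = 1764*√41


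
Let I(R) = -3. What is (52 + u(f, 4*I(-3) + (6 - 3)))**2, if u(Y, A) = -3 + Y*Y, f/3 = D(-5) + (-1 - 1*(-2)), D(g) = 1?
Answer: 7225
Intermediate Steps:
f = 6 (f = 3*(1 + (-1 - 1*(-2))) = 3*(1 + (-1 + 2)) = 3*(1 + 1) = 3*2 = 6)
u(Y, A) = -3 + Y**2
(52 + u(f, 4*I(-3) + (6 - 3)))**2 = (52 + (-3 + 6**2))**2 = (52 + (-3 + 36))**2 = (52 + 33)**2 = 85**2 = 7225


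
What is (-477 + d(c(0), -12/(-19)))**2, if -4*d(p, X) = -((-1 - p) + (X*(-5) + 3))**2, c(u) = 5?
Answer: 455758659801/2085136 ≈ 2.1858e+5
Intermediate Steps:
d(p, X) = (2 - p - 5*X)**2/4 (d(p, X) = -(-1)*((-1 - p) + (X*(-5) + 3))**2/4 = -(-1)*((-1 - p) + (-5*X + 3))**2/4 = -(-1)*((-1 - p) + (3 - 5*X))**2/4 = -(-1)*(2 - p - 5*X)**2/4 = (2 - p - 5*X)**2/4)
(-477 + d(c(0), -12/(-19)))**2 = (-477 + (-2 + 5 + 5*(-12/(-19)))**2/4)**2 = (-477 + (-2 + 5 + 5*(-12*(-1/19)))**2/4)**2 = (-477 + (-2 + 5 + 5*(12/19))**2/4)**2 = (-477 + (-2 + 5 + 60/19)**2/4)**2 = (-477 + (117/19)**2/4)**2 = (-477 + (1/4)*(13689/361))**2 = (-477 + 13689/1444)**2 = (-675099/1444)**2 = 455758659801/2085136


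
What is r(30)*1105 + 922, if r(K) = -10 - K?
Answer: -43278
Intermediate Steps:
r(30)*1105 + 922 = (-10 - 1*30)*1105 + 922 = (-10 - 30)*1105 + 922 = -40*1105 + 922 = -44200 + 922 = -43278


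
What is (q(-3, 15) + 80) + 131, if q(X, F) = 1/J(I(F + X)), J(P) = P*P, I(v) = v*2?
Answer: 121537/576 ≈ 211.00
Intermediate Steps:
I(v) = 2*v
J(P) = P²
q(X, F) = (2*F + 2*X)⁻² (q(X, F) = 1/((2*(F + X))²) = 1/((2*F + 2*X)²) = (2*F + 2*X)⁻²)
(q(-3, 15) + 80) + 131 = (1/(4*(15 - 3)²) + 80) + 131 = ((¼)/12² + 80) + 131 = ((¼)*(1/144) + 80) + 131 = (1/576 + 80) + 131 = 46081/576 + 131 = 121537/576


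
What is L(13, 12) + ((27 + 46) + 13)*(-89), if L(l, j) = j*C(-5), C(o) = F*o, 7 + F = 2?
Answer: -7354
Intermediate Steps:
F = -5 (F = -7 + 2 = -5)
C(o) = -5*o
L(l, j) = 25*j (L(l, j) = j*(-5*(-5)) = j*25 = 25*j)
L(13, 12) + ((27 + 46) + 13)*(-89) = 25*12 + ((27 + 46) + 13)*(-89) = 300 + (73 + 13)*(-89) = 300 + 86*(-89) = 300 - 7654 = -7354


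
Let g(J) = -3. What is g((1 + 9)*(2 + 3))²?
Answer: 9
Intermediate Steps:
g((1 + 9)*(2 + 3))² = (-3)² = 9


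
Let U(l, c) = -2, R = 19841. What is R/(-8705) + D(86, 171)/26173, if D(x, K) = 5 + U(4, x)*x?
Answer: -520752228/227835965 ≈ -2.2856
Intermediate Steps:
D(x, K) = 5 - 2*x
R/(-8705) + D(86, 171)/26173 = 19841/(-8705) + (5 - 2*86)/26173 = 19841*(-1/8705) + (5 - 172)*(1/26173) = -19841/8705 - 167*1/26173 = -19841/8705 - 167/26173 = -520752228/227835965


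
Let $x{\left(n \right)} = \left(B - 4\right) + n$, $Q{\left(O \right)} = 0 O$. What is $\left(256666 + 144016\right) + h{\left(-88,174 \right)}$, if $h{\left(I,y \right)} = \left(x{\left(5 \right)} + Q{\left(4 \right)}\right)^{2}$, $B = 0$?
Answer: $400683$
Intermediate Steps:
$Q{\left(O \right)} = 0$
$x{\left(n \right)} = -4 + n$ ($x{\left(n \right)} = \left(0 - 4\right) + n = -4 + n$)
$h{\left(I,y \right)} = 1$ ($h{\left(I,y \right)} = \left(\left(-4 + 5\right) + 0\right)^{2} = \left(1 + 0\right)^{2} = 1^{2} = 1$)
$\left(256666 + 144016\right) + h{\left(-88,174 \right)} = \left(256666 + 144016\right) + 1 = 400682 + 1 = 400683$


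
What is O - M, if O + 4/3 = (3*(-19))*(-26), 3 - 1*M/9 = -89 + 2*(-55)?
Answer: -1012/3 ≈ -337.33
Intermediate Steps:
M = 1818 (M = 27 - 9*(-89 + 2*(-55)) = 27 - 9*(-89 - 110) = 27 - 9*(-199) = 27 + 1791 = 1818)
O = 4442/3 (O = -4/3 + (3*(-19))*(-26) = -4/3 - 57*(-26) = -4/3 + 1482 = 4442/3 ≈ 1480.7)
O - M = 4442/3 - 1*1818 = 4442/3 - 1818 = -1012/3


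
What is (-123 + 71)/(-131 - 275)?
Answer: 26/203 ≈ 0.12808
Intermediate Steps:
(-123 + 71)/(-131 - 275) = -52/(-406) = -52*(-1/406) = 26/203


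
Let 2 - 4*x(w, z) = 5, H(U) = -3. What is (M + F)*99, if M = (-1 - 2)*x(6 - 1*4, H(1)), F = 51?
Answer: 21087/4 ≈ 5271.8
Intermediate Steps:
x(w, z) = -¾ (x(w, z) = ½ - ¼*5 = ½ - 5/4 = -¾)
M = 9/4 (M = (-1 - 2)*(-¾) = -3*(-¾) = 9/4 ≈ 2.2500)
(M + F)*99 = (9/4 + 51)*99 = (213/4)*99 = 21087/4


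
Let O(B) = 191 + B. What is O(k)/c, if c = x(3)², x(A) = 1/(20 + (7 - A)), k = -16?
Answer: 100800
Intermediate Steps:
x(A) = 1/(27 - A)
c = 1/576 (c = (-1/(-27 + 3))² = (-1/(-24))² = (-1*(-1/24))² = (1/24)² = 1/576 ≈ 0.0017361)
O(k)/c = (191 - 16)/(1/576) = 175*576 = 100800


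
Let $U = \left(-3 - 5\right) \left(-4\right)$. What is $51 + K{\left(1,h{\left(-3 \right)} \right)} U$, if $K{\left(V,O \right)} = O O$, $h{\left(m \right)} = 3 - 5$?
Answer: $179$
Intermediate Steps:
$h{\left(m \right)} = -2$
$K{\left(V,O \right)} = O^{2}$
$U = 32$ ($U = \left(-8\right) \left(-4\right) = 32$)
$51 + K{\left(1,h{\left(-3 \right)} \right)} U = 51 + \left(-2\right)^{2} \cdot 32 = 51 + 4 \cdot 32 = 51 + 128 = 179$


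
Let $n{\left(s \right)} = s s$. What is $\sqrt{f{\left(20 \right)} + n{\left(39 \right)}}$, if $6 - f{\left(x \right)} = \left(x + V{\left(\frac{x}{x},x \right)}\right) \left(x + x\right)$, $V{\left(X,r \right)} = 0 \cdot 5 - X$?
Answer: $\sqrt{767} \approx 27.695$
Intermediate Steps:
$n{\left(s \right)} = s^{2}$
$V{\left(X,r \right)} = - X$ ($V{\left(X,r \right)} = 0 - X = - X$)
$f{\left(x \right)} = 6 - 2 x \left(-1 + x\right)$ ($f{\left(x \right)} = 6 - \left(x - \frac{x}{x}\right) \left(x + x\right) = 6 - \left(x - 1\right) 2 x = 6 - \left(-1 + x\right) 2 x = 6 - 2 x \left(-1 + x\right)$)
$\sqrt{f{\left(20 \right)} + n{\left(39 \right)}} = \sqrt{\left(6 - 2 \cdot 20^{2} + 2 \cdot 20\right) + 39^{2}} = \sqrt{\left(6 - 800 + 40\right) + 1521} = \sqrt{-754 + 1521} = \sqrt{767}$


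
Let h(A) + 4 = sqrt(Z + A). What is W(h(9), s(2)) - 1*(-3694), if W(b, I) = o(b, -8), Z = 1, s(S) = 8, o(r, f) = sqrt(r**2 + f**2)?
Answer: 3694 + sqrt(90 - 8*sqrt(10)) ≈ 3702.0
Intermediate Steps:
o(r, f) = sqrt(f**2 + r**2)
h(A) = -4 + sqrt(1 + A)
W(b, I) = sqrt(64 + b**2) (W(b, I) = sqrt((-8)**2 + b**2) = sqrt(64 + b**2))
W(h(9), s(2)) - 1*(-3694) = sqrt(64 + (-4 + sqrt(1 + 9))**2) - 1*(-3694) = sqrt(64 + (-4 + sqrt(10))**2) + 3694 = 3694 + sqrt(64 + (-4 + sqrt(10))**2)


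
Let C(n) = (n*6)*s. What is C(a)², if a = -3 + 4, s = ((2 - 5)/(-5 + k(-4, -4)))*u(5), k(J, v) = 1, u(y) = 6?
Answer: 729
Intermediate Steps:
s = 9/2 (s = ((2 - 5)/(-5 + 1))*6 = -3/(-4)*6 = -3*(-¼)*6 = (¾)*6 = 9/2 ≈ 4.5000)
a = 1
C(n) = 27*n (C(n) = (n*6)*(9/2) = (6*n)*(9/2) = 27*n)
C(a)² = (27*1)² = 27² = 729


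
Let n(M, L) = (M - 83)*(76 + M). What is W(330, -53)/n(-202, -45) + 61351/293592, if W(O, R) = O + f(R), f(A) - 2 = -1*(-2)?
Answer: 383529023/1757148120 ≈ 0.21827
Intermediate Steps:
f(A) = 4 (f(A) = 2 - 1*(-2) = 2 + 2 = 4)
W(O, R) = 4 + O (W(O, R) = O + 4 = 4 + O)
n(M, L) = (-83 + M)*(76 + M)
W(330, -53)/n(-202, -45) + 61351/293592 = (4 + 330)/(-6308 + (-202)**2 - 7*(-202)) + 61351/293592 = 334/(-6308 + 40804 + 1414) + 61351*(1/293592) = 334/35910 + 61351/293592 = 334*(1/35910) + 61351/293592 = 167/17955 + 61351/293592 = 383529023/1757148120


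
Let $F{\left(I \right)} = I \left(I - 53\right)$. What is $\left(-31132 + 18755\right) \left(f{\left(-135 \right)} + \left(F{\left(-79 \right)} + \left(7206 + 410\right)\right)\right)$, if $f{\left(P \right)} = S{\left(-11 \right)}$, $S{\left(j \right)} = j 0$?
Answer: $-223330588$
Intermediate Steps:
$S{\left(j \right)} = 0$
$f{\left(P \right)} = 0$
$F{\left(I \right)} = I \left(-53 + I\right)$
$\left(-31132 + 18755\right) \left(f{\left(-135 \right)} + \left(F{\left(-79 \right)} + \left(7206 + 410\right)\right)\right) = \left(-31132 + 18755\right) \left(0 + \left(- 79 \left(-53 - 79\right) + \left(7206 + 410\right)\right)\right) = - 12377 \left(0 + \left(\left(-79\right) \left(-132\right) + 7616\right)\right) = - 12377 \left(0 + \left(10428 + 7616\right)\right) = - 12377 \left(0 + 18044\right) = \left(-12377\right) 18044 = -223330588$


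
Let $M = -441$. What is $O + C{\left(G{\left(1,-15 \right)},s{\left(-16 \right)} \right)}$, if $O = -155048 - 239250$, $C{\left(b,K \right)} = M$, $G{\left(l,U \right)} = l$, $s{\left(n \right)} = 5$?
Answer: $-394739$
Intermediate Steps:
$C{\left(b,K \right)} = -441$
$O = -394298$ ($O = -155048 - 239250 = -394298$)
$O + C{\left(G{\left(1,-15 \right)},s{\left(-16 \right)} \right)} = -394298 - 441 = -394739$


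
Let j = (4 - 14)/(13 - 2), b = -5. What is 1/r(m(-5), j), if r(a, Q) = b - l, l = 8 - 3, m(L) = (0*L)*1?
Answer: -⅒ ≈ -0.10000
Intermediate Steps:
m(L) = 0 (m(L) = 0*1 = 0)
j = -10/11 ≈ -0.90909
l = 5
r(a, Q) = -10 (r(a, Q) = -5 - 1*5 = -5 - 5 = -10)
1/r(m(-5), j) = 1/(-10) = -⅒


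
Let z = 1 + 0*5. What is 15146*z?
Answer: 15146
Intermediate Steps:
z = 1 (z = 1 + 0 = 1)
15146*z = 15146*1 = 15146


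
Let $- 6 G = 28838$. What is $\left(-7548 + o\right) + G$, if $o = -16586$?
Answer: $- \frac{86821}{3} \approx -28940.0$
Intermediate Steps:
$G = - \frac{14419}{3}$ ($G = \left(- \frac{1}{6}\right) 28838 = - \frac{14419}{3} \approx -4806.3$)
$\left(-7548 + o\right) + G = \left(-7548 - 16586\right) - \frac{14419}{3} = -24134 - \frac{14419}{3} = - \frac{86821}{3}$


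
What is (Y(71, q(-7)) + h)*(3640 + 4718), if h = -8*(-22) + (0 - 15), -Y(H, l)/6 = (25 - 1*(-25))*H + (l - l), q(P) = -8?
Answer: -176679762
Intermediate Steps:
Y(H, l) = -300*H (Y(H, l) = -6*((25 - 1*(-25))*H + (l - l)) = -6*((25 + 25)*H + 0) = -6*(50*H + 0) = -300*H)
h = 161 (h = 176 - 15 = 161)
(Y(71, q(-7)) + h)*(3640 + 4718) = (-300*71 + 161)*(3640 + 4718) = (-21300 + 161)*8358 = -21139*8358 = -176679762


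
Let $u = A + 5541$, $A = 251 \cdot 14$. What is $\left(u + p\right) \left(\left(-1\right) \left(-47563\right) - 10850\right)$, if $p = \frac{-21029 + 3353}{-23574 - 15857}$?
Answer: $\frac{13108941332653}{39431} \approx 3.3245 \cdot 10^{8}$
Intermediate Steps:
$A = 3514$
$p = \frac{17676}{39431}$ ($p = - \frac{17676}{-39431} = \left(-17676\right) \left(- \frac{1}{39431}\right) = \frac{17676}{39431} \approx 0.44828$)
$u = 9055$ ($u = 3514 + 5541 = 9055$)
$\left(u + p\right) \left(\left(-1\right) \left(-47563\right) - 10850\right) = \left(9055 + \frac{17676}{39431}\right) \left(\left(-1\right) \left(-47563\right) - 10850\right) = \frac{357065381 \left(47563 - 10850\right)}{39431} = \frac{357065381}{39431} \cdot 36713 = \frac{13108941332653}{39431}$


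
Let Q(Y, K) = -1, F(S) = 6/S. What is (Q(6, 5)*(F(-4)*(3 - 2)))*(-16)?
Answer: -24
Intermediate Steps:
(Q(6, 5)*(F(-4)*(3 - 2)))*(-16) = -6/(-4)*(3 - 2)*(-16) = -6*(-¼)*(-16) = -(-3)/2*(-16) = -1*(-3/2)*(-16) = (3/2)*(-16) = -24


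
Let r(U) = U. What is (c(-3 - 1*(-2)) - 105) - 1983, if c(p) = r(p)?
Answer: -2089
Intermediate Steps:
c(p) = p
(c(-3 - 1*(-2)) - 105) - 1983 = ((-3 - 1*(-2)) - 105) - 1983 = ((-3 + 2) - 105) - 1983 = (-1 - 105) - 1983 = -106 - 1983 = -2089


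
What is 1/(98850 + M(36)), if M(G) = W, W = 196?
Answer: 1/99046 ≈ 1.0096e-5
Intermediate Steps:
M(G) = 196
1/(98850 + M(36)) = 1/(98850 + 196) = 1/99046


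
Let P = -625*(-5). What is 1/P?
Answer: 1/3125 ≈ 0.00032000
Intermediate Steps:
P = 3125
1/P = 1/3125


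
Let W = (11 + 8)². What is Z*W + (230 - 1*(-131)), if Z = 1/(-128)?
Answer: 45847/128 ≈ 358.18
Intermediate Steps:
W = 361 (W = 19² = 361)
Z = -1/128 ≈ -0.0078125
Z*W + (230 - 1*(-131)) = -1/128*361 + (230 - 1*(-131)) = -361/128 + (230 + 131) = -361/128 + 361 = 45847/128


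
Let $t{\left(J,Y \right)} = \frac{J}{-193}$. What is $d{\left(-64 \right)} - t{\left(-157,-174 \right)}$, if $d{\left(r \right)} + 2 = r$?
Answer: $- \frac{12895}{193} \approx -66.813$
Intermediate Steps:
$t{\left(J,Y \right)} = - \frac{J}{193}$ ($t{\left(J,Y \right)} = J \left(- \frac{1}{193}\right) = - \frac{J}{193}$)
$d{\left(r \right)} = -2 + r$
$d{\left(-64 \right)} - t{\left(-157,-174 \right)} = \left(-2 - 64\right) - \left(- \frac{1}{193}\right) \left(-157\right) = -66 - \frac{157}{193} = - \frac{12895}{193}$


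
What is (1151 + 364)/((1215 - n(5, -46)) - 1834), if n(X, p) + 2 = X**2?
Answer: -505/214 ≈ -2.3598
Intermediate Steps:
n(X, p) = -2 + X**2
(1151 + 364)/((1215 - n(5, -46)) - 1834) = (1151 + 364)/((1215 - (-2 + 5**2)) - 1834) = 1515/((1215 - (-2 + 25)) - 1834) = 1515/((1215 - 1*23) - 1834) = 1515/((1215 - 23) - 1834) = 1515/(1192 - 1834) = 1515/(-642) = 1515*(-1/642) = -505/214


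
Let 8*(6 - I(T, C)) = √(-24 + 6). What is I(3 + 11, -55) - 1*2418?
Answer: -2412 - 3*I*√2/8 ≈ -2412.0 - 0.53033*I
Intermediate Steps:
I(T, C) = 6 - 3*I*√2/8 (I(T, C) = 6 - √(-24 + 6)/8 = 6 - 3*I*√2/8)
I(3 + 11, -55) - 1*2418 = (6 - 3*I*√2/8) - 1*2418 = (6 - 3*I*√2/8) - 2418 = -2412 - 3*I*√2/8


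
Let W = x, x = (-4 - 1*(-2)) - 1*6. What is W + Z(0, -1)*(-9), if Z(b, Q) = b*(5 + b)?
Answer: -8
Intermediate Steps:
x = -8 (x = (-4 + 2) - 6 = -2 - 6 = -8)
W = -8
W + Z(0, -1)*(-9) = -8 + (0*(5 + 0))*(-9) = -8 + (0*5)*(-9) = -8 + 0*(-9) = -8 + 0 = -8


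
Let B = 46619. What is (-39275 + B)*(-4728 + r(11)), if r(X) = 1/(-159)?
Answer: -1840291344/53 ≈ -3.4722e+7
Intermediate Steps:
r(X) = -1/159
(-39275 + B)*(-4728 + r(11)) = (-39275 + 46619)*(-4728 - 1/159) = 7344*(-751753/159) = -1840291344/53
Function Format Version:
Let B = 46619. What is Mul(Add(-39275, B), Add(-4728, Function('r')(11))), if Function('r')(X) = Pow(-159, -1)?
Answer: Rational(-1840291344, 53) ≈ -3.4722e+7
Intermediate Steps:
Function('r')(X) = Rational(-1, 159)
Mul(Add(-39275, B), Add(-4728, Function('r')(11))) = Mul(Add(-39275, 46619), Add(-4728, Rational(-1, 159))) = Mul(7344, Rational(-751753, 159)) = Rational(-1840291344, 53)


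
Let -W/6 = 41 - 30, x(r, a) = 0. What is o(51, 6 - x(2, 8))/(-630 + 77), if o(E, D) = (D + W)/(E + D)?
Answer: 20/10507 ≈ 0.0019035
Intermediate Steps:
W = -66 (W = -6*(41 - 30) = -6*11 = -66)
o(E, D) = (-66 + D)/(D + E) (o(E, D) = (D - 66)/(E + D) = (-66 + D)/(D + E))
o(51, 6 - x(2, 8))/(-630 + 77) = ((-66 + (6 - 1*0))/((6 - 1*0) + 51))/(-630 + 77) = ((-66 + (6 + 0))/((6 + 0) + 51))/(-553) = ((-66 + 6)/(6 + 51))*(-1/553) = (-60/57)*(-1/553) = ((1/57)*(-60))*(-1/553) = -20/19*(-1/553) = 20/10507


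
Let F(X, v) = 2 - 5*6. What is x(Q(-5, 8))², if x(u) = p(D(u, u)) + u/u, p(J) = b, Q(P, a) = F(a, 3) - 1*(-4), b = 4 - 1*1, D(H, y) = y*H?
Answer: 16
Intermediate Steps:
D(H, y) = H*y
F(X, v) = -28 (F(X, v) = 2 - 30 = -28)
b = 3 (b = 4 - 1 = 3)
Q(P, a) = -24 (Q(P, a) = -28 - 1*(-4) = -28 + 4 = -24)
p(J) = 3
x(u) = 4 (x(u) = 3 + u/u = 3 + 1 = 4)
x(Q(-5, 8))² = 4² = 16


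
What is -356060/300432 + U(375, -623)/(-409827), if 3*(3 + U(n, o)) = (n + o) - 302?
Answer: -3315159571/2798298756 ≈ -1.1847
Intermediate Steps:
U(n, o) = -311/3 + n/3 + o/3 (U(n, o) = -3 + ((n + o) - 302)/3 = -3 + (-302 + n + o)/3 = -3 + (-302/3 + n/3 + o/3) = -311/3 + n/3 + o/3)
-356060/300432 + U(375, -623)/(-409827) = -356060/300432 + (-311/3 + (⅓)*375 + (⅓)*(-623))/(-409827) = -356060*1/300432 + (-311/3 + 125 - 623/3)*(-1/409827) = -89015/75108 - 559/3*(-1/409827) = -89015/75108 + 559/1229481 = -3315159571/2798298756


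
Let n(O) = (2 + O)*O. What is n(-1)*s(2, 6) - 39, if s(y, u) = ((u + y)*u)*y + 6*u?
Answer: -171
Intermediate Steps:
s(y, u) = 6*u + u*y*(u + y) (s(y, u) = (u*(u + y))*y + 6*u = u*y*(u + y) + 6*u = 6*u + u*y*(u + y))
n(O) = O*(2 + O)
n(-1)*s(2, 6) - 39 = (-(2 - 1))*(6*(6 + 2² + 6*2)) - 39 = (-1*1)*(6*(6 + 4 + 12)) - 39 = -6*22 - 39 = -1*132 - 39 = -132 - 39 = -171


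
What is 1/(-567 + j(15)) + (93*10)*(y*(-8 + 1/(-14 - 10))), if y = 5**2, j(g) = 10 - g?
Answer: -53473063/286 ≈ -1.8697e+5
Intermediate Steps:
y = 25
1/(-567 + j(15)) + (93*10)*(y*(-8 + 1/(-14 - 10))) = 1/(-567 + (10 - 1*15)) + (93*10)*(25*(-8 + 1/(-14 - 10))) = 1/(-567 + (10 - 15)) + 930*(25*(-8 + 1/(-24))) = 1/(-567 - 5) + 930*(25*(-8 - 1/24)) = 1/(-572) + 930*(25*(-193/24)) = -1/572 + 930*(-4825/24) = -1/572 - 747875/4 = -53473063/286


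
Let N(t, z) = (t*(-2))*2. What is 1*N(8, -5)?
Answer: -32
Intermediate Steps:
N(t, z) = -4*t (N(t, z) = -2*t*2 = -4*t)
1*N(8, -5) = 1*(-4*8) = 1*(-32) = -32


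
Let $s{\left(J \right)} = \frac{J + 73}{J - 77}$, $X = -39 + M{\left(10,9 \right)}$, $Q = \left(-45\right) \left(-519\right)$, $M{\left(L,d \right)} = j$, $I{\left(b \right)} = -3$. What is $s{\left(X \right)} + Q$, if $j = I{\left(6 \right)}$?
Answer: $\frac{2779214}{119} \approx 23355.0$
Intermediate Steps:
$j = -3$
$M{\left(L,d \right)} = -3$
$Q = 23355$
$X = -42$ ($X = -39 - 3 = -42$)
$s{\left(J \right)} = \frac{73 + J}{-77 + J}$
$s{\left(X \right)} + Q = \frac{73 - 42}{-77 - 42} + 23355 = \frac{1}{-119} \cdot 31 + 23355 = \left(- \frac{1}{119}\right) 31 + 23355 = - \frac{31}{119} + 23355 = \frac{2779214}{119}$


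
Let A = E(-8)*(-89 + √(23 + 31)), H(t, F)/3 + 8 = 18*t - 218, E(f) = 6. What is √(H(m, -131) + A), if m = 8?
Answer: √(-780 + 18*√6) ≈ 27.128*I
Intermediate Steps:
H(t, F) = -678 + 54*t (H(t, F) = -24 + 3*(18*t - 218) = -24 + 3*(-218 + 18*t) = -24 + (-654 + 54*t) = -678 + 54*t)
A = -534 + 18*√6 (A = 6*(-89 + √(23 + 31)) = 6*(-89 + √54) = 6*(-89 + 3*√6) = -534 + 18*√6 ≈ -489.91)
√(H(m, -131) + A) = √((-678 + 54*8) + (-534 + 18*√6)) = √((-678 + 432) + (-534 + 18*√6)) = √(-246 + (-534 + 18*√6)) = √(-780 + 18*√6)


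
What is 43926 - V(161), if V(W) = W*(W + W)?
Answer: -7916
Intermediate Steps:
V(W) = 2*W² (V(W) = W*(2*W) = 2*W²)
43926 - V(161) = 43926 - 2*161² = 43926 - 2*25921 = 43926 - 1*51842 = 43926 - 51842 = -7916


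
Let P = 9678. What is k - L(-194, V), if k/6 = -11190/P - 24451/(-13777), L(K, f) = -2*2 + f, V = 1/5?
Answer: 834584459/111111505 ≈ 7.5112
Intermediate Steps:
V = ⅕ ≈ 0.20000
L(K, f) = -4 + f
k = 82472148/22222301 (k = 6*(-11190/9678 - 24451/(-13777)) = 6*(-11190*1/9678 - 24451*(-1/13777)) = 6*(-1865/1613 + 24451/13777) = 6*(13745358/22222301) = 82472148/22222301 ≈ 3.7112)
k - L(-194, V) = 82472148/22222301 - (-4 + ⅕) = 82472148/22222301 - 1*(-19/5) = 82472148/22222301 + 19/5 = 834584459/111111505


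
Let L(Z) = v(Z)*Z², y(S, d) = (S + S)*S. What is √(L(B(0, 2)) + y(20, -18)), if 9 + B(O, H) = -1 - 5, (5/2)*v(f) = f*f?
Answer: 5*√842 ≈ 145.09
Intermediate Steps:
v(f) = 2*f²/5 (v(f) = 2*(f*f)/5 = 2*f²/5)
B(O, H) = -15 (B(O, H) = -9 + (-1 - 5) = -9 - 6 = -15)
y(S, d) = 2*S² (y(S, d) = (2*S)*S = 2*S²)
L(Z) = 2*Z⁴/5 (L(Z) = (2*Z²/5)*Z² = 2*Z⁴/5)
√(L(B(0, 2)) + y(20, -18)) = √((⅖)*(-15)⁴ + 2*20²) = √((⅖)*50625 + 2*400) = √(20250 + 800) = √21050 = 5*√842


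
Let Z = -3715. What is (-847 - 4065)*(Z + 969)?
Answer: 13488352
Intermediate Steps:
(-847 - 4065)*(Z + 969) = (-847 - 4065)*(-3715 + 969) = -4912*(-2746) = 13488352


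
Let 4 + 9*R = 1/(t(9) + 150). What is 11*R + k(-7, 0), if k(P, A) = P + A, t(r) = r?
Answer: -17002/1431 ≈ -11.881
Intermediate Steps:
k(P, A) = A + P
R = -635/1431 (R = -4/9 + 1/(9*(9 + 150)) = -4/9 + (⅑)/159 = -4/9 + (⅑)*(1/159) = -4/9 + 1/1431 = -635/1431 ≈ -0.44375)
11*R + k(-7, 0) = 11*(-635/1431) + (0 - 7) = -6985/1431 - 7 = -17002/1431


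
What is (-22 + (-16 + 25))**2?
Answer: 169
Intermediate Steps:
(-22 + (-16 + 25))**2 = (-22 + 9)**2 = (-13)**2 = 169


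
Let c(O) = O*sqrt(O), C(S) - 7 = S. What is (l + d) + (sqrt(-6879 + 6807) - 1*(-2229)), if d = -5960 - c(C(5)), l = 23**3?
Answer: 8436 - 24*sqrt(3) + 6*I*sqrt(2) ≈ 8394.4 + 8.4853*I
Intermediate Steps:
C(S) = 7 + S
c(O) = O**(3/2)
l = 12167
d = -5960 - 24*sqrt(3) (d = -5960 - (7 + 5)**(3/2) = -5960 - 12**(3/2) = -5960 - 24*sqrt(3) ≈ -6001.6)
(l + d) + (sqrt(-6879 + 6807) - 1*(-2229)) = (12167 + (-5960 - 24*sqrt(3))) + (sqrt(-6879 + 6807) - 1*(-2229)) = (6207 - 24*sqrt(3)) + (sqrt(-72) + 2229) = (6207 - 24*sqrt(3)) + (6*I*sqrt(2) + 2229) = (6207 - 24*sqrt(3)) + (2229 + 6*I*sqrt(2)) = 8436 - 24*sqrt(3) + 6*I*sqrt(2)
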